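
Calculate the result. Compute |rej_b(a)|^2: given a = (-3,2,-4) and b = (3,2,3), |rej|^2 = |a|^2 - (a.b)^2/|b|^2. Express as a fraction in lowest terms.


|a|^2 = (-3)^2 + 2^2 + (-4)^2 = 29
|b|^2 = 3^2 + 2^2 + 3^2 = 22
a . b = (-3)*3 + 2*2 + (-4)*3 = -17
(a.b)^2 = (-17)^2 = 289
|rej|^2 = 29 - 289/22
= (638 - 289)/22
= 349/22
In lowest terms: 349/22


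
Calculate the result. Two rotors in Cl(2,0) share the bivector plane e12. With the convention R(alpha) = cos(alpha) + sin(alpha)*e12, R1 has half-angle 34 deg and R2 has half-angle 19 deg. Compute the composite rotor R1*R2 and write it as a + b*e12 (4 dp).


Same-plane rotors commute and their half-angles add:
R1*R2 = cos(a1 + a2) + sin(a1 + a2)*e12.
a1 + a2 = 34 + 19 = 53 deg
cos(53 deg) = 0.6018
sin(53 deg) = 0.7986
R1*R2 = 0.6018 + 0.7986*e12


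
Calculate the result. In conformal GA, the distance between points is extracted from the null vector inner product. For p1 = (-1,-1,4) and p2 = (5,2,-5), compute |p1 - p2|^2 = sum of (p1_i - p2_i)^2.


p1 - p2 = (-6, -3, 9)
|p1 - p2|^2 = (-6)^2 + (-3)^2 + 9^2
= 36 + 9 + 81
= 126


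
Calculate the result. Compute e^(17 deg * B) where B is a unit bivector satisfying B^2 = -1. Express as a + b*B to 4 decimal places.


For a unit bivector B with B^2 = -1, the exponential series gives
e^(theta*B) = cos(theta) + sin(theta)*B (the GA analogue of Euler's formula).
theta = 17 degrees = 0.296706 rad
cos(17 deg) = 0.9563
sin(17 deg) = 0.2924
exp(theta*B) = 0.9563 + 0.2924*B


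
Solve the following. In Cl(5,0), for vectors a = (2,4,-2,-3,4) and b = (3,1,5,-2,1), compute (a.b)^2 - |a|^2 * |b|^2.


a . b = 2*3 + 4*1 + (-2)*5 + (-3)*(-2) + 4*1
= 6 + 4 + (-10) + 6 + 4 = 10
|a|^2 = 2^2 + 4^2 + (-2)^2 + (-3)^2 + 4^2 = 49
|b|^2 = 3^2 + 1^2 + 5^2 + (-2)^2 + 1^2 = 40
(a.b)^2 = 10^2 = 100
|a|^2 * |b|^2 = 49 * 40 = 1960
Result = 100 - 1960 = -1860


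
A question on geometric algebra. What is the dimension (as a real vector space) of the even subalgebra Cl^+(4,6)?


Even subalgebra dimension = 2^(n-1)
n = 4 + 6 = 10
2^(10 - 1) = 2^9 = 512
Verification: sum of C(10,k) for even k = 1 + 45 + 210 + 210 + 45 + 1 = 512
Result = 512


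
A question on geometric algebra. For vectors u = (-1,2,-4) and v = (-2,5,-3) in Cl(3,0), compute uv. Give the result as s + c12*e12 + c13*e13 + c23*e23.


In Cl(3,0): e_i^2 = 1, e_ie_j = -e_je_i for i != j.
Scalar part = u . v = (-1)*(-2) + 2*5 + (-4)*(-3)
= 2 + 10 + 12 = 24
e12 coeff = (-1)*5 - 2*(-2) = -5 - (-4) = -1
e13 coeff = (-1)*(-3) - (-4)*(-2) = 3 - 8 = -5
e23 coeff = 2*(-3) - (-4)*5 = -6 - (-20) = 14
uv = 24 - 1*e12 - 5*e13 + 14*e23


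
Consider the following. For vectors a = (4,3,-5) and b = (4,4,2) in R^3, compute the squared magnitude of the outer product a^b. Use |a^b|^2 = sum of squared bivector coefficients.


a wedge b = (a1*b2 - a2*b1)*e12 + (a1*b3 - a3*b1)*e13 + (a2*b3 - a3*b2)*e23
e12 coeff: 4*4 - 3*4 = 16 - 12 = 4
e13 coeff: 4*2 - (-5)*4 = 8 - (-20) = 28
e23 coeff: 3*2 - (-5)*4 = 6 - (-20) = 26
|a wedge b|^2 = 4^2 + 28^2 + 26^2
= 16 + 784 + 676
= 1476


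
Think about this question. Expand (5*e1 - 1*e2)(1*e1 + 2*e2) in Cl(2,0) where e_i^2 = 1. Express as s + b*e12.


Expand: (5*e1 - 1*e2)(1*e1 + 2*e2)
= 5*1*e1e1 + 5*2*e1e2 + (-1)*1*e2e1 + (-1)*2*e2e2
Using e1^2 = e2^2 = 1, e2e1 = -e1e2:
Scalar part s = 5*1 + (-1)*2 = 5 + (-2) = 3
Bivector part b = 5*2 - (-1)*1 = 10 - (-1) = 11
uv = 3 + 11*e12


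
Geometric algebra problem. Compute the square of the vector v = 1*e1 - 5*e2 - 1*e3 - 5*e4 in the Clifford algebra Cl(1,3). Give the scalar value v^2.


v^2 = sum of c_i^2 * e_i^2
Positive signature terms (e_i^2 = +1): 1^2 = 1
Negative signature terms (e_j^2 = -1): (-5)^2 + (-1)^2 + (-5)^2 = 51
v^2 = 1 - 51 = -50


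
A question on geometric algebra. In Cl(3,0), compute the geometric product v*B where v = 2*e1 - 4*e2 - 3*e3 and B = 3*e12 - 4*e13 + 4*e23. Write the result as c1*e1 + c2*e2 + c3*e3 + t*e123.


vB has grade-1 (vector) and grade-3 (trivector) parts: vB = (v _| B) + (v ^ B).
Vector part <vB>_1:
  e1: -v2*b12 - v3*b13 = -(-4)*(3) - (-3)*(-4) = 0
  e2: v1*b12 - v3*b23 = (2)*(3) - (-3)*(4) = 18
  e3: v1*b13 + v2*b23 = (2)*(-4) + (-4)*(4) = -24
Trivector part <vB>_3:
  e123: v1*b23 - v2*b13 + v3*b12 = (2)*(4) - (-4)*(-4) + (-3)*(3) = -17
vB = 0*e1 + 18*e2 - 24*e3 - 17*e123


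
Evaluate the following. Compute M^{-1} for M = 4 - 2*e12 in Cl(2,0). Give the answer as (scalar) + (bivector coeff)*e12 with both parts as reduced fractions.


M = 4 - 2*e12, where e12^2 = -1.
Since M commutes with its reverse ~M = a - b*e12, M * ~M = a^2 - b^2*e12^2 = a^2 + b^2.
So M^{-1} = ~M / (a^2 + b^2) = (a - b*e12)/(a^2 + b^2).
a^2 + b^2 = 16 + 4 = 20
Scalar part = 4/20 = 1/5
Bivector coeff = 2/20 = 1/10
M^{-1} = 1/5 + 1/10*e12


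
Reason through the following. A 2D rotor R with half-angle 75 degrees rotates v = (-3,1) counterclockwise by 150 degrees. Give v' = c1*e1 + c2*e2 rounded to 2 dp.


Rotor R = cos(75deg) - sin(75deg)*e12
Rotation angle theta = 2 * 75 = 150 degrees
v' = R*v*~R rotates v by theta.
cos(150deg) = -0.8660, sin(150deg) = 0.5000
v'_1 = -3*cos(150deg) - 1*sin(150deg)
= -3*(-0.8660) - 1*0.5000
= 2.10
v'_2 = -3*sin(150deg) + 1*cos(150deg)
= -3*0.5000 + 1*(-0.8660)
= -2.37
v' = 2.10*e1 - 2.37*e2


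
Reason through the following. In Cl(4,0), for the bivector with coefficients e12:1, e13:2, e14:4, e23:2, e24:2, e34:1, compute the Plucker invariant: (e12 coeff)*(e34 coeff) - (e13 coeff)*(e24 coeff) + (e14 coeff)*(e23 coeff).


Plucker relation: af - be + cd
a*f = 1*1 = 1
b*e = 2*2 = 4
c*d = 4*2 = 8
af - be + cd = 1 - 4 + 8
= 5


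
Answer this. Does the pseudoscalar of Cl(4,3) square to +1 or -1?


The pseudoscalar I = e1...e_n (product of all n generators) of Cl(p,q) satisfies I^2 = (-1)^(q + n(n-1)/2).
p = 4, q = 3, n = p + q = 7
n(n-1)/2 = 7 * 6 / 2 = 21
Exponent = q + n(n-1)/2 = 3 + 21 = 24
I^2 = (-1)^24 = +1


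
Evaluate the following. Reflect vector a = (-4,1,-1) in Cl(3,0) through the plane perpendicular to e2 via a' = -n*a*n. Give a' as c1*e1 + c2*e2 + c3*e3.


Reflection formula: a' = -n*a*n, with n = e2 (unit vector, n^2 = 1).
For reflection through hyperplane perp to e2:
The component along e2 flips sign, others stay.
a = (-4, 1, -1)
a' = (-4, -1, -1)
a' = -4*e1 - 1*e2 - 1*e3


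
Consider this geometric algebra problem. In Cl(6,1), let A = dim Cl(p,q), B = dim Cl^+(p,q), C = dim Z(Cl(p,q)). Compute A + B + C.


n = 6 + 1 = 7
Total dim = 2^7 = 128
Even subalgebra dim = 2^6 = 64
n is odd, so center dim = 2
Sum = 128 + 64 + 2 = 194


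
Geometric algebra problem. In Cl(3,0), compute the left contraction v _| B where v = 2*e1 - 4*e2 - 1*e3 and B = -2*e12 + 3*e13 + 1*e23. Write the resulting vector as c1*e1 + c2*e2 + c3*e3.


Left contraction v _| B = <vB>_1 (grade-1 part of the geometric product vB).
Using e1_|e12 = e2, e2_|e12 = -e1, e1_|e13 = e3, e3_|e13 = -e1, e2_|e23 = e3, e3_|e23 = -e2:
e1 coeff: -v2*b12 - v3*b13 = -(-4)*(-2) - (-1)*(3) = -5
e2 coeff: v1*b12 - v3*b23 = (2)*(-2) - (-1)*(1) = -3
e3 coeff: v1*b13 + v2*b23 = (2)*(3) + (-4)*(1) = 2
v _| B = -5*e1 - 3*e2 + 2*e3


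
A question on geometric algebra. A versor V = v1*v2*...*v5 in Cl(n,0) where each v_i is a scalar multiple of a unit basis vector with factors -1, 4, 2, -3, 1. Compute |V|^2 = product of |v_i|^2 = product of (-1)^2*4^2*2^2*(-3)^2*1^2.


Each vector v_i has |v_i|^2 = s_i^2
Squared scales: (-1)^2 = 1, 4^2 = 16, 2^2 = 4, (-3)^2 = 9, 1^2 = 1
|V|^2 = 1 * 16 * 4 * 9 * 1
= 576


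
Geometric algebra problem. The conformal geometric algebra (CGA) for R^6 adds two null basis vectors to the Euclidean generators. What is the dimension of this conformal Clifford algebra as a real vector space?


The conformal model of R^6 uses Cl(7,1): the 6 Euclidean generators plus two extra orthogonal generators e+ (e+^2 = +1) and e- (e-^2 = -1), from which the null vectors e0, einf are built.
Number of generators m = 6 + 2 = 8.
dim Cl(p,q) = 2^m = 2^8 = 256


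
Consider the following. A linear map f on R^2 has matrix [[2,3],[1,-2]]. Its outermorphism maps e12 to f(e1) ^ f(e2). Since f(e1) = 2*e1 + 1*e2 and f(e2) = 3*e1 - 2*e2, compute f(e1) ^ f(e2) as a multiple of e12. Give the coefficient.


The outermorphism of a linear map f sends e1^e2 to f(e1)^f(e2).
f(e1) = 2*e1 + 1*e2
f(e2) = 3*e1 - 2*e2
f(e1) ^ f(e2) = (2*e1 + 1*e2) ^ (3*e1 - 2*e2)
= 2*(-2)*e12 + 1*3*e21
= (-4 - 3)*e12
= -7*e12
Coefficient = -7


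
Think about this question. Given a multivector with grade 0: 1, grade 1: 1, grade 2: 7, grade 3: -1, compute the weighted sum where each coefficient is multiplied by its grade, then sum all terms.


Grade-weighted sum = sum of grade_k * coefficient_k
0*1 = 0
1*1 = 1
2*7 = 14
3*(-1) = -3
Total = 0 + 1 + 14 + (-3) = 12


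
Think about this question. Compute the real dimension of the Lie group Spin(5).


Spin(n) double-covers SO(n); both have Lie algebra so(n) of dimension n(n-1)/2.
n = 5
n(n-1) = 5 * 4 = 20
dim Spin(5) = 20/2 = 10


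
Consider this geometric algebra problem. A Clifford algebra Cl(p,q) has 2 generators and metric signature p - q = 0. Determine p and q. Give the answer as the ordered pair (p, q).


We need p + q = 2 and p - q = 0.
Adding: 2p = 2 + 0 = 2, so p = 1.
Then q = 2 - 1 = 1.
(p, q) = (1, 1)


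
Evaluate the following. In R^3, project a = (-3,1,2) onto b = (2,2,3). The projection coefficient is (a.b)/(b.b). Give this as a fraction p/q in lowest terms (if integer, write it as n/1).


Projection coefficient = (a . b) / (b . b)
a . b = (-3)*2 + 1*2 + 2*3
= -6 + 2 + 6 = 2
b . b = 2^2 + 2^2 + 3^2
= 4 + 4 + 9 = 17
Coefficient = 2/17
In lowest terms: 2/17


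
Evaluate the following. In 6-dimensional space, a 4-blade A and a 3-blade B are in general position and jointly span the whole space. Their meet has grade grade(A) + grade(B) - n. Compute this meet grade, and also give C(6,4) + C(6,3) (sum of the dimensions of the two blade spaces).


Meet grade = grade(A) + grade(B) - n
= 4 + 3 - 6 = 1
C(6,4) = 15
C(6,3) = 20
dim_A + dim_B = 15 + 20 = 35


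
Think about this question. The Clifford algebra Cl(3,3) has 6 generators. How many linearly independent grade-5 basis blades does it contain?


Number of grade-k basis blades in Cl(p,q) with n = p + q is C(n, k).
n = 3 + 3 = 6
C(6, 5) = 6! / (5! * 1!)
= 720 / (120 * 1)
= 6


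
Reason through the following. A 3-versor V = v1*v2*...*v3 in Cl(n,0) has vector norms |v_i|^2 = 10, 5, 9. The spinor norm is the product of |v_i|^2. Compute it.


Spinor norm N(V) = |v1|^2 * |v2|^2 * ... * |v3|^2
= 10 * 5 * 9
Running product: 10, 50, 450
N(V) = 450


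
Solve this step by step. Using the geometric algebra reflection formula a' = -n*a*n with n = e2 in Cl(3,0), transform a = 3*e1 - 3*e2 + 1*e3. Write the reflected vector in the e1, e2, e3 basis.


Reflection formula: a' = -n*a*n, with n = e2 (unit vector, n^2 = 1).
For reflection through hyperplane perp to e2:
The component along e2 flips sign, others stay.
a = (3, -3, 1)
a' = (3, 3, 1)
a' = 3*e1 + 3*e2 + 1*e3


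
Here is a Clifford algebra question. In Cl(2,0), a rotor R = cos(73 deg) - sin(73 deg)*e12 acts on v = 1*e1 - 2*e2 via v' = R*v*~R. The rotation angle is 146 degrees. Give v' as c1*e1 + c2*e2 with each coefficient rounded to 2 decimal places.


Rotor R = cos(73deg) - sin(73deg)*e12
Rotation angle theta = 2 * 73 = 146 degrees
v' = R*v*~R rotates v by theta.
cos(146deg) = -0.8290, sin(146deg) = 0.5592
v'_1 = 1*cos(146deg) - (-2)*sin(146deg)
= 1*(-0.8290) - (-2)*0.5592
= 0.29
v'_2 = 1*sin(146deg) + (-2)*cos(146deg)
= 1*0.5592 + (-2)*(-0.8290)
= 2.22
v' = 0.29*e1 + 2.22*e2


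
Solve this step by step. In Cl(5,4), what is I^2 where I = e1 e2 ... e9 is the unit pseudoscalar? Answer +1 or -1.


The pseudoscalar I = e1...e_n (product of all n generators) of Cl(p,q) satisfies I^2 = (-1)^(q + n(n-1)/2).
p = 5, q = 4, n = p + q = 9
n(n-1)/2 = 9 * 8 / 2 = 36
Exponent = q + n(n-1)/2 = 4 + 36 = 40
I^2 = (-1)^40 = +1


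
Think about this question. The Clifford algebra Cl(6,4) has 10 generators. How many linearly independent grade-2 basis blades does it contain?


Number of grade-k basis blades in Cl(p,q) with n = p + q is C(n, k).
n = 6 + 4 = 10
C(10, 2) = 10! / (2! * 8!)
= 3628800 / (2 * 40320)
= 45


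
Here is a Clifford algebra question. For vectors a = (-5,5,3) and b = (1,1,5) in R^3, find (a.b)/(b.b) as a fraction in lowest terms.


Projection coefficient = (a . b) / (b . b)
a . b = (-5)*1 + 5*1 + 3*5
= -5 + 5 + 15 = 15
b . b = 1^2 + 1^2 + 5^2
= 1 + 1 + 25 = 27
Coefficient = 15/27
In lowest terms: 5/9


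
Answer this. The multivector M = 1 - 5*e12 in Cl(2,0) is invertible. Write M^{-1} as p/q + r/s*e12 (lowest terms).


M = 1 - 5*e12, where e12^2 = -1.
Since M commutes with its reverse ~M = a - b*e12, M * ~M = a^2 - b^2*e12^2 = a^2 + b^2.
So M^{-1} = ~M / (a^2 + b^2) = (a - b*e12)/(a^2 + b^2).
a^2 + b^2 = 1 + 25 = 26
Scalar part = 1/26 = 1/26
Bivector coeff = 5/26 = 5/26
M^{-1} = 1/26 + 5/26*e12


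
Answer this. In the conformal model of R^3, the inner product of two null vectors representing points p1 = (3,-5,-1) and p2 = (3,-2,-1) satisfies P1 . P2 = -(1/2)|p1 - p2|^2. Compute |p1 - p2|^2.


p1 - p2 = (0, -3, 0)
|p1 - p2|^2 = 0^2 + (-3)^2 + 0^2
= 0 + 9 + 0
= 9


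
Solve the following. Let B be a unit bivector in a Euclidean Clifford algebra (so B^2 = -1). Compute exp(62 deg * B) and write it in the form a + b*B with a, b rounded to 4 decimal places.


For a unit bivector B with B^2 = -1, the exponential series gives
e^(theta*B) = cos(theta) + sin(theta)*B (the GA analogue of Euler's formula).
theta = 62 degrees = 1.082104 rad
cos(62 deg) = 0.4695
sin(62 deg) = 0.8829
exp(theta*B) = 0.4695 + 0.8829*B


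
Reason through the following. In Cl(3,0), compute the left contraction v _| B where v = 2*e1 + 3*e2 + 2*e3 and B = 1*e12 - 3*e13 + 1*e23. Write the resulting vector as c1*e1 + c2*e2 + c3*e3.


Left contraction v _| B = <vB>_1 (grade-1 part of the geometric product vB).
Using e1_|e12 = e2, e2_|e12 = -e1, e1_|e13 = e3, e3_|e13 = -e1, e2_|e23 = e3, e3_|e23 = -e2:
e1 coeff: -v2*b12 - v3*b13 = -(3)*(1) - (2)*(-3) = 3
e2 coeff: v1*b12 - v3*b23 = (2)*(1) - (2)*(1) = 0
e3 coeff: v1*b13 + v2*b23 = (2)*(-3) + (3)*(1) = -3
v _| B = 3*e1 + 0*e2 - 3*e3


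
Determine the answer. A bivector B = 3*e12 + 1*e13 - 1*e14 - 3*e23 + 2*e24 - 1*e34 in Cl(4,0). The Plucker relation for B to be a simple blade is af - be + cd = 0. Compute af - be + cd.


Plucker relation: af - be + cd
a*f = 3*(-1) = -3
b*e = 1*2 = 2
c*d = (-1)*(-3) = 3
af - be + cd = -3 - 2 + 3
= -2


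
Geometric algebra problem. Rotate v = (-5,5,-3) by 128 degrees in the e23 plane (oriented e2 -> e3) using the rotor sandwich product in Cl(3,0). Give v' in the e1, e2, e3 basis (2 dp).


Rotor R = cos(64deg) - sin(64deg)*e23
Rotation angle theta = 2 * 64 = 128 degrees in the e23 plane (e2 -> e3).
The component perpendicular to the plane (e1) is invariant: v'_1 = v1 = -5.00
cos(128deg) = -0.6157, sin(128deg) = 0.7880
v'_2 = v2*cos(theta) - v3*sin(theta) = 5*(-0.6157) - (-3)*0.7880 = -0.71
v'_3 = v2*sin(theta) + v3*cos(theta) = 5*0.7880 + (-3)*(-0.6157) = 5.79
v' = -5.00*e1 - 0.71*e2 + 5.79*e3


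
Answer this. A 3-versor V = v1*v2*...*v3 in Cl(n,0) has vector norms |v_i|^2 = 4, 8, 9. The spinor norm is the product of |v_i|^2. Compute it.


Spinor norm N(V) = |v1|^2 * |v2|^2 * ... * |v3|^2
= 4 * 8 * 9
Running product: 4, 32, 288
N(V) = 288


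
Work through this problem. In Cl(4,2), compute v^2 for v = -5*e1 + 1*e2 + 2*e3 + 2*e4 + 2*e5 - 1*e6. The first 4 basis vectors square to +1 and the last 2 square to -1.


v^2 = sum of c_i^2 * e_i^2
Positive signature terms (e_i^2 = +1): (-5)^2 + 1^2 + 2^2 + 2^2 = 34
Negative signature terms (e_j^2 = -1): 2^2 + (-1)^2 = 5
v^2 = 34 - 5 = 29


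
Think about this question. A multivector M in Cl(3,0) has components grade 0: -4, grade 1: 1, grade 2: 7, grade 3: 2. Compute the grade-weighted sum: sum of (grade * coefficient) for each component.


Grade-weighted sum = sum of grade_k * coefficient_k
0*(-4) = 0
1*1 = 1
2*7 = 14
3*2 = 6
Total = 0 + 1 + 14 + 6 = 21


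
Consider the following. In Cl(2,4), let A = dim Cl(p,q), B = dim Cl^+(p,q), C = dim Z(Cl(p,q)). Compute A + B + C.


n = 2 + 4 = 6
Total dim = 2^6 = 64
Even subalgebra dim = 2^5 = 32
n is even, so center dim = 1
Sum = 64 + 32 + 1 = 97


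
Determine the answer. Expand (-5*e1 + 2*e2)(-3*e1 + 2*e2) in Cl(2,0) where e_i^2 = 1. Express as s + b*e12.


Expand: (-5*e1 + 2*e2)(-3*e1 + 2*e2)
= (-5)*(-3)*e1e1 + (-5)*2*e1e2 + 2*(-3)*e2e1 + 2*2*e2e2
Using e1^2 = e2^2 = 1, e2e1 = -e1e2:
Scalar part s = (-5)*(-3) + 2*2 = 15 + 4 = 19
Bivector part b = (-5)*2 - 2*(-3) = -10 - (-6) = -4
uv = 19 - 4*e12


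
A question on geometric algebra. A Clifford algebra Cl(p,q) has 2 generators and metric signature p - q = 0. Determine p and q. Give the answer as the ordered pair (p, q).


We need p + q = 2 and p - q = 0.
Adding: 2p = 2 + 0 = 2, so p = 1.
Then q = 2 - 1 = 1.
(p, q) = (1, 1)


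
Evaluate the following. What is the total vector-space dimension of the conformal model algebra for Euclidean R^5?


The conformal model of R^5 uses Cl(6,1): the 5 Euclidean generators plus two extra orthogonal generators e+ (e+^2 = +1) and e- (e-^2 = -1), from which the null vectors e0, einf are built.
Number of generators m = 5 + 2 = 7.
dim Cl(p,q) = 2^m = 2^7 = 128


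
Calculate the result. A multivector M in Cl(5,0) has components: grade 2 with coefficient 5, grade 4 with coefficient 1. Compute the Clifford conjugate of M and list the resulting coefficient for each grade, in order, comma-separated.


Clifford conjugate sign for grade k: (-1)^(k(k+1)/2)
Grade 2: (-1)^(2*3/2) = (-1)^3 = -1, coeff 5 -> -5
Grade 4: (-1)^(4*5/2) = (-1)^10 = 1, coeff 1 -> 1
Conjugated coefficients: -5, 1


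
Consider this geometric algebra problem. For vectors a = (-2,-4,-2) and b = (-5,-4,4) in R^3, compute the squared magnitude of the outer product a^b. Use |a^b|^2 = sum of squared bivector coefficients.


a wedge b = (a1*b2 - a2*b1)*e12 + (a1*b3 - a3*b1)*e13 + (a2*b3 - a3*b2)*e23
e12 coeff: (-2)*(-4) - (-4)*(-5) = 8 - 20 = -12
e13 coeff: (-2)*4 - (-2)*(-5) = -8 - 10 = -18
e23 coeff: (-4)*4 - (-2)*(-4) = -16 - 8 = -24
|a wedge b|^2 = (-12)^2 + (-18)^2 + (-24)^2
= 144 + 324 + 576
= 1044


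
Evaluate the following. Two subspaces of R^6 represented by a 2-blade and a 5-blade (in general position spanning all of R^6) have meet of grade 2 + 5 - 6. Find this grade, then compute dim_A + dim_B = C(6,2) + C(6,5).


Meet grade = grade(A) + grade(B) - n
= 2 + 5 - 6 = 1
C(6,2) = 15
C(6,5) = 6
dim_A + dim_B = 15 + 6 = 21


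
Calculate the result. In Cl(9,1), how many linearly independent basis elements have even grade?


Even subalgebra dimension = 2^(n-1)
n = 9 + 1 = 10
2^(10 - 1) = 2^9 = 512
Verification: sum of C(10,k) for even k = 1 + 45 + 210 + 210 + 45 + 1 = 512
Result = 512


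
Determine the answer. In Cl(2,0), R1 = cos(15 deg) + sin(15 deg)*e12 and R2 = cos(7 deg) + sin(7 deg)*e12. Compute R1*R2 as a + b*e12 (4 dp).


Same-plane rotors commute and their half-angles add:
R1*R2 = cos(a1 + a2) + sin(a1 + a2)*e12.
a1 + a2 = 15 + 7 = 22 deg
cos(22 deg) = 0.9272
sin(22 deg) = 0.3746
R1*R2 = 0.9272 + 0.3746*e12


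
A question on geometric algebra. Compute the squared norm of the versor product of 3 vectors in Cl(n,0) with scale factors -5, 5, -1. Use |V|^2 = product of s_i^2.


Each vector v_i has |v_i|^2 = s_i^2
Squared scales: (-5)^2 = 25, 5^2 = 25, (-1)^2 = 1
|V|^2 = 25 * 25 * 1
= 625


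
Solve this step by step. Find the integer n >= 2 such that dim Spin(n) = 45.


dim Spin(n) = dim so(n) = n(n-1)/2.
Solve n(n-1)/2 = 45, i.e. n^2 - n - 90 = 0.
Discriminant = 1 + 8*45 = 361
n = (1 + sqrt(361))/2 = (1 + 19)/2 = 10


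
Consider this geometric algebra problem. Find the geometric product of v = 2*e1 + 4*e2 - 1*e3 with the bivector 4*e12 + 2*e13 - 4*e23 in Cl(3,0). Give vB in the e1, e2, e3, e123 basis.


vB has grade-1 (vector) and grade-3 (trivector) parts: vB = (v _| B) + (v ^ B).
Vector part <vB>_1:
  e1: -v2*b12 - v3*b13 = -(4)*(4) - (-1)*(2) = -14
  e2: v1*b12 - v3*b23 = (2)*(4) - (-1)*(-4) = 4
  e3: v1*b13 + v2*b23 = (2)*(2) + (4)*(-4) = -12
Trivector part <vB>_3:
  e123: v1*b23 - v2*b13 + v3*b12 = (2)*(-4) - (4)*(2) + (-1)*(4) = -20
vB = -14*e1 + 4*e2 - 12*e3 - 20*e123


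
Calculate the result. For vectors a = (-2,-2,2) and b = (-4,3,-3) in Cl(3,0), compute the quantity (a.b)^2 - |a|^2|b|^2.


a . b = (-2)*(-4) + (-2)*3 + 2*(-3)
= 8 + (-6) + (-6) = -4
|a|^2 = (-2)^2 + (-2)^2 + 2^2 = 12
|b|^2 = (-4)^2 + 3^2 + (-3)^2 = 34
(a.b)^2 = (-4)^2 = 16
|a|^2 * |b|^2 = 12 * 34 = 408
Result = 16 - 408 = -392


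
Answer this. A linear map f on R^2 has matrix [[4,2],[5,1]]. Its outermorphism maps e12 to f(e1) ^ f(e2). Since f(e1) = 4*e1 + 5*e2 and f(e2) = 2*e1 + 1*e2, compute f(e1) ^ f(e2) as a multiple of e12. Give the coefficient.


The outermorphism of a linear map f sends e1^e2 to f(e1)^f(e2).
f(e1) = 4*e1 + 5*e2
f(e2) = 2*e1 + 1*e2
f(e1) ^ f(e2) = (4*e1 + 5*e2) ^ (2*e1 + 1*e2)
= 4*1*e12 + 5*2*e21
= (4 - 10)*e12
= -6*e12
Coefficient = -6


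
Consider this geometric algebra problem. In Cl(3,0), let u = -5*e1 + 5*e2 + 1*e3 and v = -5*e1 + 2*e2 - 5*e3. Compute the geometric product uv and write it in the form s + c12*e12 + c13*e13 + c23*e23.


In Cl(3,0): e_i^2 = 1, e_ie_j = -e_je_i for i != j.
Scalar part = u . v = (-5)*(-5) + 5*2 + 1*(-5)
= 25 + 10 + (-5) = 30
e12 coeff = (-5)*2 - 5*(-5) = -10 - (-25) = 15
e13 coeff = (-5)*(-5) - 1*(-5) = 25 - (-5) = 30
e23 coeff = 5*(-5) - 1*2 = -25 - 2 = -27
uv = 30 + 15*e12 + 30*e13 - 27*e23


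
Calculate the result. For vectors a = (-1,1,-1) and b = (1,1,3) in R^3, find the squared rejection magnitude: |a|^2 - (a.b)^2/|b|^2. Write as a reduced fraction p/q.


|a|^2 = (-1)^2 + 1^2 + (-1)^2 = 3
|b|^2 = 1^2 + 1^2 + 3^2 = 11
a . b = (-1)*1 + 1*1 + (-1)*3 = -3
(a.b)^2 = (-3)^2 = 9
|rej|^2 = 3 - 9/11
= (33 - 9)/11
= 24/11
In lowest terms: 24/11


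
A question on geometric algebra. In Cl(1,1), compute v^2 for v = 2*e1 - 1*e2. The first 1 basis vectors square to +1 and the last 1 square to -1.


v^2 = sum of c_i^2 * e_i^2
Positive signature terms (e_i^2 = +1): 2^2 = 4
Negative signature terms (e_j^2 = -1): (-1)^2 = 1
v^2 = 4 - 1 = 3


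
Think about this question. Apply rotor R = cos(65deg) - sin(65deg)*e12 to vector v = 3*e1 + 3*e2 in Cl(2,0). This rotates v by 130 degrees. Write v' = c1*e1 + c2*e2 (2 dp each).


Rotor R = cos(65deg) - sin(65deg)*e12
Rotation angle theta = 2 * 65 = 130 degrees
v' = R*v*~R rotates v by theta.
cos(130deg) = -0.6428, sin(130deg) = 0.7660
v'_1 = 3*cos(130deg) - 3*sin(130deg)
= 3*(-0.6428) - 3*0.7660
= -4.23
v'_2 = 3*sin(130deg) + 3*cos(130deg)
= 3*0.7660 + 3*(-0.6428)
= 0.37
v' = -4.23*e1 + 0.37*e2


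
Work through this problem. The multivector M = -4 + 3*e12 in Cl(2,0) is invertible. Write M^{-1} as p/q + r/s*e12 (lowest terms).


M = -4 + 3*e12, where e12^2 = -1.
Since M commutes with its reverse ~M = a - b*e12, M * ~M = a^2 - b^2*e12^2 = a^2 + b^2.
So M^{-1} = ~M / (a^2 + b^2) = (a - b*e12)/(a^2 + b^2).
a^2 + b^2 = 16 + 9 = 25
Scalar part = -4/25 = -4/25
Bivector coeff = -3/25 = -3/25
M^{-1} = -4/25 - 3/25*e12


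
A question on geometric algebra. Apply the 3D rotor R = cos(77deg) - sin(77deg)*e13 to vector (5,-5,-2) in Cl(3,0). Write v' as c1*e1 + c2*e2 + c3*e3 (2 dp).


Rotor R = cos(77deg) - sin(77deg)*e13
Rotation angle theta = 2 * 77 = 154 degrees in the e13 plane (e1 -> e3).
The component perpendicular to the plane (e2) is invariant: v'_2 = v2 = -5.00
cos(154deg) = -0.8988, sin(154deg) = 0.4384
v'_1 = v1*cos(theta) - v3*sin(theta) = 5*(-0.8988) - (-2)*0.4384 = -3.62
v'_3 = v1*sin(theta) + v3*cos(theta) = 5*0.4384 + (-2)*(-0.8988) = 3.99
v' = -3.62*e1 - 5.00*e2 + 3.99*e3


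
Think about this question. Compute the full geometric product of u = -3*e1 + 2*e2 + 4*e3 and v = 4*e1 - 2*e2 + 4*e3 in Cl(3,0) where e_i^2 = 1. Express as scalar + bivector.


In Cl(3,0): e_i^2 = 1, e_ie_j = -e_je_i for i != j.
Scalar part = u . v = (-3)*4 + 2*(-2) + 4*4
= -12 + (-4) + 16 = 0
e12 coeff = (-3)*(-2) - 2*4 = 6 - 8 = -2
e13 coeff = (-3)*4 - 4*4 = -12 - 16 = -28
e23 coeff = 2*4 - 4*(-2) = 8 - (-8) = 16
uv = 0 - 2*e12 - 28*e13 + 16*e23


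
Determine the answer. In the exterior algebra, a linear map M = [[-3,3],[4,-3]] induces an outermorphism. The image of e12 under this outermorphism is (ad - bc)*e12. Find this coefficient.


The outermorphism of a linear map f sends e1^e2 to f(e1)^f(e2).
f(e1) = -3*e1 + 4*e2
f(e2) = 3*e1 - 3*e2
f(e1) ^ f(e2) = (-3*e1 + 4*e2) ^ (3*e1 - 3*e2)
= (-3)*(-3)*e12 + 4*3*e21
= (9 - 12)*e12
= -3*e12
Coefficient = -3


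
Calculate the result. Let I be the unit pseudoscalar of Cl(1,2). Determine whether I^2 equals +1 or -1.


The pseudoscalar I = e1...e_n (product of all n generators) of Cl(p,q) satisfies I^2 = (-1)^(q + n(n-1)/2).
p = 1, q = 2, n = p + q = 3
n(n-1)/2 = 3 * 2 / 2 = 3
Exponent = q + n(n-1)/2 = 2 + 3 = 5
I^2 = (-1)^5 = -1


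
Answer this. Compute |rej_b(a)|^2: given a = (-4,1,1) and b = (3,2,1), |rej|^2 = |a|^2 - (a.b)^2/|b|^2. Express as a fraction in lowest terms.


|a|^2 = (-4)^2 + 1^2 + 1^2 = 18
|b|^2 = 3^2 + 2^2 + 1^2 = 14
a . b = (-4)*3 + 1*2 + 1*1 = -9
(a.b)^2 = (-9)^2 = 81
|rej|^2 = 18 - 81/14
= (252 - 81)/14
= 171/14
In lowest terms: 171/14


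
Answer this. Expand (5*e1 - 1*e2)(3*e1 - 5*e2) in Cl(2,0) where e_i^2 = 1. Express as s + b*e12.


Expand: (5*e1 - 1*e2)(3*e1 - 5*e2)
= 5*3*e1e1 + 5*(-5)*e1e2 + (-1)*3*e2e1 + (-1)*(-5)*e2e2
Using e1^2 = e2^2 = 1, e2e1 = -e1e2:
Scalar part s = 5*3 + (-1)*(-5) = 15 + 5 = 20
Bivector part b = 5*(-5) - (-1)*3 = -25 - (-3) = -22
uv = 20 - 22*e12


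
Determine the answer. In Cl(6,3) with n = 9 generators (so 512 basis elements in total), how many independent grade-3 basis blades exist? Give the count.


Number of grade-k basis blades in Cl(p,q) with n = p + q is C(n, k).
n = 6 + 3 = 9
C(9, 3) = 9! / (3! * 6!)
= 362880 / (6 * 720)
= 84


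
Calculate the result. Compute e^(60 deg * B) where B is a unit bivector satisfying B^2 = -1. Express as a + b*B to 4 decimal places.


For a unit bivector B with B^2 = -1, the exponential series gives
e^(theta*B) = cos(theta) + sin(theta)*B (the GA analogue of Euler's formula).
theta = 60 degrees = 1.047198 rad
cos(60 deg) = 0.5000
sin(60 deg) = 0.8660
exp(theta*B) = 0.5000 + 0.8660*B


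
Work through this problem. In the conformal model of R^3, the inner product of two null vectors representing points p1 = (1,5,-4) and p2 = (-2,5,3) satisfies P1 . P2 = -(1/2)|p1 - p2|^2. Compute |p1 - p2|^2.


p1 - p2 = (3, 0, -7)
|p1 - p2|^2 = 3^2 + 0^2 + (-7)^2
= 9 + 0 + 49
= 58


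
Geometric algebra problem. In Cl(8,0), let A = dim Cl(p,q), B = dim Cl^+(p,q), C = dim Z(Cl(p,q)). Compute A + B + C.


n = 8 + 0 = 8
Total dim = 2^8 = 256
Even subalgebra dim = 2^7 = 128
n is even, so center dim = 1
Sum = 256 + 128 + 1 = 385


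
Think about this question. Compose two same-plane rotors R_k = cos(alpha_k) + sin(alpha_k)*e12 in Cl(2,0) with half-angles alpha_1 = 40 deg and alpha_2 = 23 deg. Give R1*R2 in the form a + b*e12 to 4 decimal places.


Same-plane rotors commute and their half-angles add:
R1*R2 = cos(a1 + a2) + sin(a1 + a2)*e12.
a1 + a2 = 40 + 23 = 63 deg
cos(63 deg) = 0.4540
sin(63 deg) = 0.8910
R1*R2 = 0.4540 + 0.8910*e12


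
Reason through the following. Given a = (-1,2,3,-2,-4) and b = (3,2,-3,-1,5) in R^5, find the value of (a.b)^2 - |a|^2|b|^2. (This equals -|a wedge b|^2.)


a . b = (-1)*3 + 2*2 + 3*(-3) + (-2)*(-1) + (-4)*5
= -3 + 4 + (-9) + 2 + (-20) = -26
|a|^2 = (-1)^2 + 2^2 + 3^2 + (-2)^2 + (-4)^2 = 34
|b|^2 = 3^2 + 2^2 + (-3)^2 + (-1)^2 + 5^2 = 48
(a.b)^2 = (-26)^2 = 676
|a|^2 * |b|^2 = 34 * 48 = 1632
Result = 676 - 1632 = -956


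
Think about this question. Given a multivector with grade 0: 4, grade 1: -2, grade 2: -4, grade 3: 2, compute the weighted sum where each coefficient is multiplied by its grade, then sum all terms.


Grade-weighted sum = sum of grade_k * coefficient_k
0*4 = 0
1*(-2) = -2
2*(-4) = -8
3*2 = 6
Total = 0 + (-2) + (-8) + 6 = -4


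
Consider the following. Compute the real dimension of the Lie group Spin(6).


Spin(n) double-covers SO(n); both have Lie algebra so(n) of dimension n(n-1)/2.
n = 6
n(n-1) = 6 * 5 = 30
dim Spin(6) = 30/2 = 15


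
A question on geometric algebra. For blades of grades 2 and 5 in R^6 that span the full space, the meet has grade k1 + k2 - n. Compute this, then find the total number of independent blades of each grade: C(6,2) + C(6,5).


Meet grade = grade(A) + grade(B) - n
= 2 + 5 - 6 = 1
C(6,2) = 15
C(6,5) = 6
dim_A + dim_B = 15 + 6 = 21


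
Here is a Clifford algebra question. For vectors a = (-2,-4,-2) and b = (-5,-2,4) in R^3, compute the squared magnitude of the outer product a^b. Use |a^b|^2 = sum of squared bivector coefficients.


a wedge b = (a1*b2 - a2*b1)*e12 + (a1*b3 - a3*b1)*e13 + (a2*b3 - a3*b2)*e23
e12 coeff: (-2)*(-2) - (-4)*(-5) = 4 - 20 = -16
e13 coeff: (-2)*4 - (-2)*(-5) = -8 - 10 = -18
e23 coeff: (-4)*4 - (-2)*(-2) = -16 - 4 = -20
|a wedge b|^2 = (-16)^2 + (-18)^2 + (-20)^2
= 256 + 324 + 400
= 980


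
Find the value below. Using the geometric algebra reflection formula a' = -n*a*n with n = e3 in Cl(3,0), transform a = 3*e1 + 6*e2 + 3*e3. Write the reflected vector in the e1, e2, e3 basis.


Reflection formula: a' = -n*a*n, with n = e3 (unit vector, n^2 = 1).
For reflection through hyperplane perp to e3:
The component along e3 flips sign, others stay.
a = (3, 6, 3)
a' = (3, 6, -3)
a' = 3*e1 + 6*e2 - 3*e3


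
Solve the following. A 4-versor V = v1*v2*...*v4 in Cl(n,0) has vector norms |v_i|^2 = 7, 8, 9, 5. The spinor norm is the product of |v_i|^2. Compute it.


Spinor norm N(V) = |v1|^2 * |v2|^2 * ... * |v4|^2
= 7 * 8 * 9 * 5
Running product: 7, 56, 504, 2520
N(V) = 2520


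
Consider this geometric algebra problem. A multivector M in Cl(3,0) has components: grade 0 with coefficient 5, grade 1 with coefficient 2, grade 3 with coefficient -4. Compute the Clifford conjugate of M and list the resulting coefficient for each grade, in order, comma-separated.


Clifford conjugate sign for grade k: (-1)^(k(k+1)/2)
Grade 0: (-1)^(0*1/2) = (-1)^0 = 1, coeff 5 -> 5
Grade 1: (-1)^(1*2/2) = (-1)^1 = -1, coeff 2 -> -2
Grade 3: (-1)^(3*4/2) = (-1)^6 = 1, coeff -4 -> -4
Conjugated coefficients: 5, -2, -4


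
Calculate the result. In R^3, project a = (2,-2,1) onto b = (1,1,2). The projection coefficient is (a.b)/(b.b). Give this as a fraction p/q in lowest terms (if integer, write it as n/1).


Projection coefficient = (a . b) / (b . b)
a . b = 2*1 + (-2)*1 + 1*2
= 2 + (-2) + 2 = 2
b . b = 1^2 + 1^2 + 2^2
= 1 + 1 + 4 = 6
Coefficient = 2/6
In lowest terms: 1/3


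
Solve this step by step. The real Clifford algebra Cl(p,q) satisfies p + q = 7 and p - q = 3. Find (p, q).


We need p + q = 7 and p - q = 3.
Adding: 2p = 7 + 3 = 10, so p = 5.
Then q = 7 - 5 = 2.
(p, q) = (5, 2)


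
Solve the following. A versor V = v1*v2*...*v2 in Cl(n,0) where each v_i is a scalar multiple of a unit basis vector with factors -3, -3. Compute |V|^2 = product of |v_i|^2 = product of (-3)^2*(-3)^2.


Each vector v_i has |v_i|^2 = s_i^2
Squared scales: (-3)^2 = 9, (-3)^2 = 9
|V|^2 = 9 * 9
= 81


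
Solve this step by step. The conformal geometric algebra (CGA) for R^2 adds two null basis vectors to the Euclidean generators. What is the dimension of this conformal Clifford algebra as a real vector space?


The conformal model of R^2 uses Cl(3,1): the 2 Euclidean generators plus two extra orthogonal generators e+ (e+^2 = +1) and e- (e-^2 = -1), from which the null vectors e0, einf are built.
Number of generators m = 2 + 2 = 4.
dim Cl(p,q) = 2^m = 2^4 = 16


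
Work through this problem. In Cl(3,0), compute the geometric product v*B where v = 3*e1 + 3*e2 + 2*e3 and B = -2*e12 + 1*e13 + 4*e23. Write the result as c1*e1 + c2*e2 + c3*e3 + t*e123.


vB has grade-1 (vector) and grade-3 (trivector) parts: vB = (v _| B) + (v ^ B).
Vector part <vB>_1:
  e1: -v2*b12 - v3*b13 = -(3)*(-2) - (2)*(1) = 4
  e2: v1*b12 - v3*b23 = (3)*(-2) - (2)*(4) = -14
  e3: v1*b13 + v2*b23 = (3)*(1) + (3)*(4) = 15
Trivector part <vB>_3:
  e123: v1*b23 - v2*b13 + v3*b12 = (3)*(4) - (3)*(1) + (2)*(-2) = 5
vB = 4*e1 - 14*e2 + 15*e3 + 5*e123


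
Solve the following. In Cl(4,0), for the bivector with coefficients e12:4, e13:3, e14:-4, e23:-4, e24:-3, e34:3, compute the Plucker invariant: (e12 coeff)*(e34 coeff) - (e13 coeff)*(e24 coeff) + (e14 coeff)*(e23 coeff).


Plucker relation: af - be + cd
a*f = 4*3 = 12
b*e = 3*(-3) = -9
c*d = (-4)*(-4) = 16
af - be + cd = 12 - (-9) + 16
= 37


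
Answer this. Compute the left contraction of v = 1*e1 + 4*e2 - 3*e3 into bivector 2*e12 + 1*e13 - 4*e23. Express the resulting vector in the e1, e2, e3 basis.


Left contraction v _| B = <vB>_1 (grade-1 part of the geometric product vB).
Using e1_|e12 = e2, e2_|e12 = -e1, e1_|e13 = e3, e3_|e13 = -e1, e2_|e23 = e3, e3_|e23 = -e2:
e1 coeff: -v2*b12 - v3*b13 = -(4)*(2) - (-3)*(1) = -5
e2 coeff: v1*b12 - v3*b23 = (1)*(2) - (-3)*(-4) = -10
e3 coeff: v1*b13 + v2*b23 = (1)*(1) + (4)*(-4) = -15
v _| B = -5*e1 - 10*e2 - 15*e3


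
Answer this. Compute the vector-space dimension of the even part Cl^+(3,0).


Even subalgebra dimension = 2^(n-1)
n = 3 + 0 = 3
2^(3 - 1) = 2^2 = 4
Verification: sum of C(3,k) for even k = 1 + 3 = 4
Result = 4


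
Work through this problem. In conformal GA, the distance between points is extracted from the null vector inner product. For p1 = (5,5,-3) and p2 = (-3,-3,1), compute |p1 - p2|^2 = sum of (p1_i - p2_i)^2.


p1 - p2 = (8, 8, -4)
|p1 - p2|^2 = 8^2 + 8^2 + (-4)^2
= 64 + 64 + 16
= 144


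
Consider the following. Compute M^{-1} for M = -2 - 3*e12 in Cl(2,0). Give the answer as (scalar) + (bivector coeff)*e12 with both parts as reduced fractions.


M = -2 - 3*e12, where e12^2 = -1.
Since M commutes with its reverse ~M = a - b*e12, M * ~M = a^2 - b^2*e12^2 = a^2 + b^2.
So M^{-1} = ~M / (a^2 + b^2) = (a - b*e12)/(a^2 + b^2).
a^2 + b^2 = 4 + 9 = 13
Scalar part = -2/13 = -2/13
Bivector coeff = 3/13 = 3/13
M^{-1} = -2/13 + 3/13*e12


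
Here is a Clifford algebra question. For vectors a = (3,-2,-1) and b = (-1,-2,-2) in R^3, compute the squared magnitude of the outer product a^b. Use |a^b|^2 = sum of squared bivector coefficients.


a wedge b = (a1*b2 - a2*b1)*e12 + (a1*b3 - a3*b1)*e13 + (a2*b3 - a3*b2)*e23
e12 coeff: 3*(-2) - (-2)*(-1) = -6 - 2 = -8
e13 coeff: 3*(-2) - (-1)*(-1) = -6 - 1 = -7
e23 coeff: (-2)*(-2) - (-1)*(-2) = 4 - 2 = 2
|a wedge b|^2 = (-8)^2 + (-7)^2 + 2^2
= 64 + 49 + 4
= 117


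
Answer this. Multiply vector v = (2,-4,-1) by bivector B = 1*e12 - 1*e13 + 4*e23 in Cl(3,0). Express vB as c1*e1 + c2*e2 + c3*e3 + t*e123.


vB has grade-1 (vector) and grade-3 (trivector) parts: vB = (v _| B) + (v ^ B).
Vector part <vB>_1:
  e1: -v2*b12 - v3*b13 = -(-4)*(1) - (-1)*(-1) = 3
  e2: v1*b12 - v3*b23 = (2)*(1) - (-1)*(4) = 6
  e3: v1*b13 + v2*b23 = (2)*(-1) + (-4)*(4) = -18
Trivector part <vB>_3:
  e123: v1*b23 - v2*b13 + v3*b12 = (2)*(4) - (-4)*(-1) + (-1)*(1) = 3
vB = 3*e1 + 6*e2 - 18*e3 + 3*e123


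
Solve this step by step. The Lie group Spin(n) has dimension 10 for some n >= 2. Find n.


dim Spin(n) = dim so(n) = n(n-1)/2.
Solve n(n-1)/2 = 10, i.e. n^2 - n - 20 = 0.
Discriminant = 1 + 8*10 = 81
n = (1 + sqrt(81))/2 = (1 + 9)/2 = 5


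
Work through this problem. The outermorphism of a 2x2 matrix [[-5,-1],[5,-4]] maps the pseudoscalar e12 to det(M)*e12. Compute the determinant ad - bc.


The outermorphism of a linear map f sends e1^e2 to f(e1)^f(e2).
f(e1) = -5*e1 + 5*e2
f(e2) = -1*e1 - 4*e2
f(e1) ^ f(e2) = (-5*e1 + 5*e2) ^ (-1*e1 - 4*e2)
= (-5)*(-4)*e12 + 5*(-1)*e21
= (20 - (-5))*e12
= 25*e12
Coefficient = 25


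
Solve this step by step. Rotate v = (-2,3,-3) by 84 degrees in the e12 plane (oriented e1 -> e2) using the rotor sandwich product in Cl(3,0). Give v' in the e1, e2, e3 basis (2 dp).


Rotor R = cos(42deg) - sin(42deg)*e12
Rotation angle theta = 2 * 42 = 84 degrees in the e12 plane (e1 -> e2).
The component perpendicular to the plane (e3) is invariant: v'_3 = v3 = -3.00
cos(84deg) = 0.1045, sin(84deg) = 0.9945
v'_1 = v1*cos(theta) - v2*sin(theta) = -2*0.1045 - 3*0.9945 = -3.19
v'_2 = v1*sin(theta) + v2*cos(theta) = -2*0.9945 + 3*0.1045 = -1.68
v' = -3.19*e1 - 1.68*e2 - 3.00*e3


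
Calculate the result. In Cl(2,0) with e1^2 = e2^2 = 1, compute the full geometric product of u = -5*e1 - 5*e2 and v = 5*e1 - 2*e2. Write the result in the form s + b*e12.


Expand: (-5*e1 - 5*e2)(5*e1 - 2*e2)
= (-5)*5*e1e1 + (-5)*(-2)*e1e2 + (-5)*5*e2e1 + (-5)*(-2)*e2e2
Using e1^2 = e2^2 = 1, e2e1 = -e1e2:
Scalar part s = (-5)*5 + (-5)*(-2) = -25 + 10 = -15
Bivector part b = (-5)*(-2) - (-5)*5 = 10 - (-25) = 35
uv = -15 + 35*e12


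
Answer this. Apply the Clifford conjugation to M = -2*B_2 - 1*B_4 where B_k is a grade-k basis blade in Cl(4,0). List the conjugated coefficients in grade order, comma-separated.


Clifford conjugate sign for grade k: (-1)^(k(k+1)/2)
Grade 2: (-1)^(2*3/2) = (-1)^3 = -1, coeff -2 -> 2
Grade 4: (-1)^(4*5/2) = (-1)^10 = 1, coeff -1 -> -1
Conjugated coefficients: 2, -1


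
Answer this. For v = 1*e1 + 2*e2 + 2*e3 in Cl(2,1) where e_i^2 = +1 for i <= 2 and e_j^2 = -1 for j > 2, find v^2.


v^2 = sum of c_i^2 * e_i^2
Positive signature terms (e_i^2 = +1): 1^2 + 2^2 = 5
Negative signature terms (e_j^2 = -1): 2^2 = 4
v^2 = 5 - 4 = 1


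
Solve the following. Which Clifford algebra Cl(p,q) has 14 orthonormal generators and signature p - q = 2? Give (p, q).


We need p + q = 14 and p - q = 2.
Adding: 2p = 14 + 2 = 16, so p = 8.
Then q = 14 - 8 = 6.
(p, q) = (8, 6)


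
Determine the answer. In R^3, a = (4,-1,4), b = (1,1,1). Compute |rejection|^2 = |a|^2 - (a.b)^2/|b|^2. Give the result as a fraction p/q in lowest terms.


|a|^2 = 4^2 + (-1)^2 + 4^2 = 33
|b|^2 = 1^2 + 1^2 + 1^2 = 3
a . b = 4*1 + (-1)*1 + 4*1 = 7
(a.b)^2 = 7^2 = 49
|rej|^2 = 33 - 49/3
= (99 - 49)/3
= 50/3
In lowest terms: 50/3


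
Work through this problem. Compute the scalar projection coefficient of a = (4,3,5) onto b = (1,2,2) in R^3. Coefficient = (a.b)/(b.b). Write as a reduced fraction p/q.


Projection coefficient = (a . b) / (b . b)
a . b = 4*1 + 3*2 + 5*2
= 4 + 6 + 10 = 20
b . b = 1^2 + 2^2 + 2^2
= 1 + 4 + 4 = 9
Coefficient = 20/9
In lowest terms: 20/9


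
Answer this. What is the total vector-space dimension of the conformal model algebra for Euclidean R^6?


The conformal model of R^6 uses Cl(7,1): the 6 Euclidean generators plus two extra orthogonal generators e+ (e+^2 = +1) and e- (e-^2 = -1), from which the null vectors e0, einf are built.
Number of generators m = 6 + 2 = 8.
dim Cl(p,q) = 2^m = 2^8 = 256


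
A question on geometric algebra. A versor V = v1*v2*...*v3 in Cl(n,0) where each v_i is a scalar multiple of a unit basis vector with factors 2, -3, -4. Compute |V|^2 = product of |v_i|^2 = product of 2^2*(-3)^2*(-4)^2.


Each vector v_i has |v_i|^2 = s_i^2
Squared scales: 2^2 = 4, (-3)^2 = 9, (-4)^2 = 16
|V|^2 = 4 * 9 * 16
= 576


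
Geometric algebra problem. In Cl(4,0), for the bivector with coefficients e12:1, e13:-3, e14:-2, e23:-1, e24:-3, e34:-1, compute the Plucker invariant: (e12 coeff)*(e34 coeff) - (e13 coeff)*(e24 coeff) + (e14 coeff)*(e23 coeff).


Plucker relation: af - be + cd
a*f = 1*(-1) = -1
b*e = (-3)*(-3) = 9
c*d = (-2)*(-1) = 2
af - be + cd = -1 - 9 + 2
= -8


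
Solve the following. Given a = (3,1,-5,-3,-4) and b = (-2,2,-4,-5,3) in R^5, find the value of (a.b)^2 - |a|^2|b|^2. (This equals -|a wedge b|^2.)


a . b = 3*(-2) + 1*2 + (-5)*(-4) + (-3)*(-5) + (-4)*3
= -6 + 2 + 20 + 15 + (-12) = 19
|a|^2 = 3^2 + 1^2 + (-5)^2 + (-3)^2 + (-4)^2 = 60
|b|^2 = (-2)^2 + 2^2 + (-4)^2 + (-5)^2 + 3^2 = 58
(a.b)^2 = 19^2 = 361
|a|^2 * |b|^2 = 60 * 58 = 3480
Result = 361 - 3480 = -3119


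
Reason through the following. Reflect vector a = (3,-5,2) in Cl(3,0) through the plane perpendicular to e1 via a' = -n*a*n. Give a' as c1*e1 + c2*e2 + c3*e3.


Reflection formula: a' = -n*a*n, with n = e1 (unit vector, n^2 = 1).
For reflection through hyperplane perp to e1:
The component along e1 flips sign, others stay.
a = (3, -5, 2)
a' = (-3, -5, 2)
a' = -3*e1 - 5*e2 + 2*e3
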